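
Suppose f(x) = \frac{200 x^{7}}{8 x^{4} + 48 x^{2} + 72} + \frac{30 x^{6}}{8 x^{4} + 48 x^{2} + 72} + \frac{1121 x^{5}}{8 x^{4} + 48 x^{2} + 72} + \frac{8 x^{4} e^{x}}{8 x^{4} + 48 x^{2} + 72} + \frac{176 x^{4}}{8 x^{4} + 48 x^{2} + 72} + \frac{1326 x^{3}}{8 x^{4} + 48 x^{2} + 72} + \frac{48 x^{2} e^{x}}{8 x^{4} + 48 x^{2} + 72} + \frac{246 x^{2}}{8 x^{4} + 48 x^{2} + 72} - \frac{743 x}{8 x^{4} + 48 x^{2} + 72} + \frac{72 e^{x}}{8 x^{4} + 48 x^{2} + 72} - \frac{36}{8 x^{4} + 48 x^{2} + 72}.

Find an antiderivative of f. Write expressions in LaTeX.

An antiderivative is F(x) = \frac{25 x^{4}}{4} + \frac{5 x^{3}}{4} - \frac{79 x^{2}}{16} - \frac{x}{2} + e^{x} + \frac{1}{\frac{x^{2}}{2} + \frac{3}{2}}.

The integrand splits into summands that can be handled one at a time.
Check: d/dx[\frac{25 x^{4}}{4} + \frac{5 x^{3}}{4} - \frac{79 x^{2}}{16} - \frac{x}{2} + e^{x} + \frac{1}{\frac{x^{2}}{2} + \frac{3}{2}}] = \frac{200 x^{7} + 30 x^{6} + 1121 x^{5} + 8 x^{4} e^{x} + 176 x^{4} + 1326 x^{3} + 48 x^{2} e^{x} + 246 x^{2} - 743 x + 72 e^{x} - 36}{8 x^{4} + 48 x^{2} + 72}, which equals f(x).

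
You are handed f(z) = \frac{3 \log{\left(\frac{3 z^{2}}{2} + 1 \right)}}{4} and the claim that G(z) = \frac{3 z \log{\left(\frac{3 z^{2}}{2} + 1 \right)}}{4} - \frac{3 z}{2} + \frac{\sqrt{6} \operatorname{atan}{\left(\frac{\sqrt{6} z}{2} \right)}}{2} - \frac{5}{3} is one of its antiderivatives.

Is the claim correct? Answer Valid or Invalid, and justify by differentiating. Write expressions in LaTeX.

d/dz[G] = \frac{3 \log{\left(\frac{3 z^{2}}{2} + 1 \right)}}{4}
This equals f(z) exactly, so the claim holds.

Valid. The derivative of G reproduces f.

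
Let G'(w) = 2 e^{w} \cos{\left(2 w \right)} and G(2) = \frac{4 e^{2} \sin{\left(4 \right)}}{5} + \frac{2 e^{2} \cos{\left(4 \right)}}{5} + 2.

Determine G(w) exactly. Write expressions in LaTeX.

Any candidate G(w) must reproduce the stated G'(w) exactly.
A general antiderivative is \frac{4 e^{w} \sin{\left(2 w \right)}}{5} + \frac{2 e^{w} \cos{\left(2 w \right)}}{5} + C.
The condition gives C = \frac{4 e^{2} \sin{\left(4 \right)}}{5} + \frac{2 e^{2} \cos{\left(4 \right)}}{5} + 2 - (\frac{4 e^{2} \sin{\left(4 \right)}}{5} + \frac{2 e^{2} \cos{\left(4 \right)}}{5}) = 2.
So G(w) = \frac{4 e^{w} \sin{\left(2 w \right)}}{5} + \frac{2 e^{w} \cos{\left(2 w \right)}}{5} + 2.
Check: d/dw[\frac{4 e^{w} \sin{\left(2 w \right)}}{5} + \frac{2 e^{w} \cos{\left(2 w \right)}}{5} + 2] = 2 e^{w} \cos{\left(2 w \right)} = G'(w).

G(w) = \frac{4 e^{w} \sin{\left(2 w \right)}}{5} + \frac{2 e^{w} \cos{\left(2 w \right)}}{5} + 2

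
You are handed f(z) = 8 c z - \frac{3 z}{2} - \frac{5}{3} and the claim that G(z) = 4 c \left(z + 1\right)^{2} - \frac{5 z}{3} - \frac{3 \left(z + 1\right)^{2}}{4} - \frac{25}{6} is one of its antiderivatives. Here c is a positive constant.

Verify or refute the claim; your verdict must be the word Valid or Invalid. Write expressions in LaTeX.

d/dz[G] = 8 c z + 8 c - \frac{3 z}{2} - \frac{19}{6}
d/dz[G] - f(z) = 8 c - \frac{3}{2} != 0.

Invalid: d/dz[G] - f = 8 c - \frac{3}{2}, which is not 0.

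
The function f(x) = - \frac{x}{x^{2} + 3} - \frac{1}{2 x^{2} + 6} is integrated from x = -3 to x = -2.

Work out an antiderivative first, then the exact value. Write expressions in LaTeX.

Antiderivative: F(x) = - \frac{\log{\left(x^{2} + 3 \right)}}{2} - \frac{\sqrt{3} \operatorname{atan}{\left(\frac{\sqrt{3} x}{3} \right)}}{6}; value = - \frac{\log{\left(7 \right)}}{2} - \frac{\sqrt{3} \pi}{18} + \frac{\sqrt{3} \operatorname{atan}{\left(\frac{2 \sqrt{3}}{3} \right)}}{6} + \frac{\log{\left(12 \right)}}{2}

Integrate term by term and add the pieces.
F(x) = - \frac{\log{\left(x^{2} + 3 \right)}}{2} - \frac{\sqrt{3} \operatorname{atan}{\left(\frac{\sqrt{3} x}{3} \right)}}{6} is an antiderivative of f.
Check: d/dx[- \frac{\log{\left(x^{2} + 3 \right)}}{2} - \frac{\sqrt{3} \operatorname{atan}{\left(\frac{\sqrt{3} x}{3} \right)}}{6}] = \frac{- 2 x - 1}{2 x^{2} + 6}, which equals f(x).
F(-2) = - \frac{\log{\left(7 \right)}}{2} + \frac{\sqrt{3} \operatorname{atan}{\left(\frac{2 \sqrt{3}}{3} \right)}}{6}; F(-3) = - \frac{\log{\left(12 \right)}}{2} + \frac{\sqrt{3} \pi}{18}.
Integral = F(-2) - F(-3) = - \frac{\log{\left(7 \right)}}{2} - \frac{\sqrt{3} \pi}{18} + \frac{\sqrt{3} \operatorname{atan}{\left(\frac{2 \sqrt{3}}{3} \right)}}{6} + \frac{\log{\left(12 \right)}}{2}.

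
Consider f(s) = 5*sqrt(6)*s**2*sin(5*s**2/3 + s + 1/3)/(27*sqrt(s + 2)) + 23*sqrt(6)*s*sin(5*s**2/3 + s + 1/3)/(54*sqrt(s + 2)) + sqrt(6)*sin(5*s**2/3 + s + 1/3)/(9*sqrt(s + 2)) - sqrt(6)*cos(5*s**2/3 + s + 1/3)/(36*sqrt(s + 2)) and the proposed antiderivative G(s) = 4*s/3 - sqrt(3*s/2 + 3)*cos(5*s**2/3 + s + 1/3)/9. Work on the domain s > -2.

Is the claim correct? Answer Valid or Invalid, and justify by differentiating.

Invalid: d/ds[G] - f = 4/3, which is not 0.

d/ds[G] = sqrt(2)*(20*sqrt(3)*s**2*sin(5*s**2/3 + s + 1/3) + 46*sqrt(3)*s*sin(5*s**2/3 + s + 1/3) + 72*sqrt(2)*sqrt(s + 2) + 12*sqrt(3)*sin(5*s**2/3 + s + 1/3) - 3*sqrt(3)*cos(5*s**2/3 + s + 1/3))/(108*sqrt(s + 2))
d/ds[G] - f(s) = 4/3 != 0.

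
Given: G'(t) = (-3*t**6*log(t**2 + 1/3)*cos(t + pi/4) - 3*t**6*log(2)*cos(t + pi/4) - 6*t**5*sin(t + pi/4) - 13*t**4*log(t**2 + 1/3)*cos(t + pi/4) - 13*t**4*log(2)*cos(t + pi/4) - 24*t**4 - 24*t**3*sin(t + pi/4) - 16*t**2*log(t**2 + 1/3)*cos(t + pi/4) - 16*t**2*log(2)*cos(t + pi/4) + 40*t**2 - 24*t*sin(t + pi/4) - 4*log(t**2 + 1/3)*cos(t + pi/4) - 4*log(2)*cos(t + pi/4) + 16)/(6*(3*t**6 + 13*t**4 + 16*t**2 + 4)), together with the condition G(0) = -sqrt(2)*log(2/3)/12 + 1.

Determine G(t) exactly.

G(t) = 2*t/(3*t**2/2 + 3) - log(2*t**2 + 2/3)*sin(t + pi/4)/6 + 1

Whatever form G(t) takes, its d/dt must return the stated G'(t).
A general antiderivative is 2*t/(3*(t**2/2 + 1)) - log(2*t**2 + 2/3)*sin(t + pi/4)/6 + C.
The condition gives C = -sqrt(2)*log(2/3)/12 + 1 - (-sqrt(2)*log(2/3)/12) = 1.
So G(t) = 2*t/(3*t**2/2 + 3) - log(2*t**2 + 2/3)*sin(t + pi/4)/6 + 1.
Check: d/dt[2*t/(3*t**2/2 + 3) - log(2*t**2 + 2/3)*sin(t + pi/4)/6 + 1] = (-3*t**6*log(t**2 + 1/3)*cos(t + pi/4) - 3*t**6*log(2)*cos(t + pi/4) - 6*t**5*sin(t + pi/4) - 13*t**4*log(t**2 + 1/3)*cos(t + pi/4) - 13*t**4*log(2)*cos(t + pi/4) - 24*t**4 - 24*t**3*sin(t + pi/4) - 16*t**2*log(t**2 + 1/3)*cos(t + pi/4) - 16*t**2*log(2)*cos(t + pi/4) + 40*t**2 - 24*t*sin(t + pi/4) - 4*log(t**2 + 1/3)*cos(t + pi/4) - 4*log(2)*cos(t + pi/4) + 16)/(18*t**6 + 78*t**4 + 96*t**2 + 24), which equals G'(t).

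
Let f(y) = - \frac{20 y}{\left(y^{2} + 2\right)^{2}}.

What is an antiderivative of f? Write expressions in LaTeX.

An antiderivative is F(y) = \frac{10}{y^{2} + 2}.

f matches the chain-rule pattern g'(h)*h' with inner function h(y) = \frac{y^{2}}{2} + 1; substituting u = h(y) collapses the integral.
Check: d/dy[\frac{10}{y^{2} + 2}] = - \frac{20 y}{y^{4} + 4 y^{2} + 4}, which equals f(y).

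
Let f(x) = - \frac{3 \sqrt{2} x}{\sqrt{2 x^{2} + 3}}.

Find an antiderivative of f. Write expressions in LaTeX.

An antiderivative is F(x) = - \frac{3 \sqrt{4 x^{2} + 6}}{2}.

f matches the chain-rule pattern g'(h)*h' with inner function h(x) = 4 x^{2} + 6; substituting u = h(x) collapses the integral.
Check: d/dx[- \frac{3 \sqrt{4 x^{2} + 6}}{2}] = - \frac{3 \sqrt{2} x}{\sqrt{2 x^{2} + 3}} = f(x).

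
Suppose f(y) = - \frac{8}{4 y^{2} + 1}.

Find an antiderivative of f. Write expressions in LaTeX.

A candidate is checked by its d/dy: the result must match f(y).
Check: d/dy[- 4 \operatorname{atan}{\left(2 y \right)}] = - \frac{8}{4 y^{2} + 1} = f(y).

An antiderivative is F(y) = - 4 \operatorname{atan}{\left(2 y \right)}.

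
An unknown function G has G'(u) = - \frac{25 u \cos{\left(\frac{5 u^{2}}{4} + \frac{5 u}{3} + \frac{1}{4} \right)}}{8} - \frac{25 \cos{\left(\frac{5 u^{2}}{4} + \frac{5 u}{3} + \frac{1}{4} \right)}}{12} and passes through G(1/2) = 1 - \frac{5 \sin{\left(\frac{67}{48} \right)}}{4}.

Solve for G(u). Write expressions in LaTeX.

G(u) = 1 - \frac{5 \sin{\left(\frac{5 u^{2}}{4} + \frac{5 u}{3} + \frac{1}{4} \right)}}{4}

The substitution w = \frac{5 u^{2}}{4} + \frac{5 u}{3} + \frac{1}{4} works: G'(u) is exactly (dG/dw)*(dw/du) for that inner function.
A general antiderivative is - \frac{5 \sin{\left(\frac{5 u^{2}}{4} + \frac{5 u}{3} + \frac{1}{4} \right)}}{4} + C.
The condition gives C = 1 - \frac{5 \sin{\left(\frac{67}{48} \right)}}{4} - (- \frac{5 \sin{\left(\frac{67}{48} \right)}}{4}) = 1.
So G(u) = 1 - \frac{5 \sin{\left(\frac{5 u^{2}}{4} + \frac{5 u}{3} + \frac{1}{4} \right)}}{4}.
Check: d/du[1 - \frac{5 \sin{\left(\frac{5 u^{2}}{4} + \frac{5 u}{3} + \frac{1}{4} \right)}}{4}] = - \frac{25 u \cos{\left(\frac{5 u^{2}}{4} + \frac{5 u}{3} + \frac{1}{4} \right)}}{8} - \frac{25 \cos{\left(\frac{5 u^{2}}{4} + \frac{5 u}{3} + \frac{1}{4} \right)}}{12} = G'(u).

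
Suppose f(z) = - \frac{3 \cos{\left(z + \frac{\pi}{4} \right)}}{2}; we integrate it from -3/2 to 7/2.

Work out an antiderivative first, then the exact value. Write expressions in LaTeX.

Any candidate F(z) must reproduce f(z) exactly when differentiated.
F(z) = - \frac{3 \sin{\left(z + \frac{\pi}{4} \right)}}{2} is an antiderivative of f.
Check: d/dz[- \frac{3 \sin{\left(z + \frac{\pi}{4} \right)}}{2}] = - \frac{3 \cos{\left(z + \frac{\pi}{4} \right)}}{2} = f(z).
F(7/2) = - \frac{3 \sin{\left(\frac{\pi}{4} + \frac{7}{2} \right)}}{2}; F(-3/2) = - \frac{3 \cos{\left(\frac{\pi}{4} + \frac{3}{2} \right)}}{2}.
Integral = F(7/2) - F(-3/2) = \frac{3 \cos{\left(\frac{\pi}{4} + \frac{3}{2} \right)}}{2} - \frac{3 \sin{\left(\frac{\pi}{4} + \frac{7}{2} \right)}}{2}.

Antiderivative: F(z) = - \frac{3 \sin{\left(z + \frac{\pi}{4} \right)}}{2}; value = \frac{3 \cos{\left(\frac{\pi}{4} + \frac{3}{2} \right)}}{2} - \frac{3 \sin{\left(\frac{\pi}{4} + \frac{7}{2} \right)}}{2}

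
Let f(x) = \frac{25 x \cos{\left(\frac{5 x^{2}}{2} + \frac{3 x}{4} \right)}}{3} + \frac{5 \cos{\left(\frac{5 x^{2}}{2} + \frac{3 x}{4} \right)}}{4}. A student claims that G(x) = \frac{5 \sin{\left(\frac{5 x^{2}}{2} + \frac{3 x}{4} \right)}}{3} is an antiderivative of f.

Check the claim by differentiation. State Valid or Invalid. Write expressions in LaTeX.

Valid: G'(x) = f(x).

d/dx[G] = \frac{25 x \cos{\left(\frac{5 x^{2}}{2} + \frac{3 x}{4} \right)}}{3} + \frac{5 \cos{\left(\frac{5 x^{2}}{2} + \frac{3 x}{4} \right)}}{4}
This equals f(x) exactly, so the claim holds.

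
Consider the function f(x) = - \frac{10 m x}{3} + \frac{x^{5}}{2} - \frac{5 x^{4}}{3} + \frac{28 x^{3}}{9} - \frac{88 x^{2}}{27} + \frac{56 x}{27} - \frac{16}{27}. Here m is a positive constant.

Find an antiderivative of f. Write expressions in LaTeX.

An antiderivative is F(x) = - \frac{5 m x^{2}}{3} + \frac{2 \left(\frac{x^{2}}{2} - \frac{2 x}{3} + \frac{2}{3}\right)^{3}}{3}.

The integrand splits into summands that can be handled one at a time.
Check: d/dx[- \frac{5 m x^{2}}{3} + \frac{2 \left(\frac{x^{2}}{2} - \frac{2 x}{3} + \frac{2}{3}\right)^{3}}{3}] = - \frac{10 m x}{3} + \frac{x^{5}}{2} - \frac{5 x^{4}}{3} + \frac{28 x^{3}}{9} - \frac{88 x^{2}}{27} + \frac{56 x}{27} - \frac{16}{27} = f(x).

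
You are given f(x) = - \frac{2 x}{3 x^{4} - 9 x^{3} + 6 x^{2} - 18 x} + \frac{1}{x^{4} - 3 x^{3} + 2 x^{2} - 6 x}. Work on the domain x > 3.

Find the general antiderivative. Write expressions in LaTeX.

Factor the denominator (3 x \left(x - 3\right) \left(x^{2} + 2\right)) and decompose: f = \frac{13 x + 6}{66 \left(x^{2} + 2\right)} - \frac{1}{33 \left(x - 3\right)} - \frac{1}{6 x}; each piece integrates to a log, atan, or power term.
Check: d/dx[\frac{- 22 \log{\left(x \right)} - 4 \log{\left(x - 3 \right)} + 13 \log{\left(x^{2} + 2 \right)} + 6 \sqrt{2} \operatorname{atan}{\left(\frac{\sqrt{2} x}{2} \right)}}{132}] = \frac{3 - 2 x}{3 x^{4} - 9 x^{3} + 6 x^{2} - 18 x}, which equals f(x).

F(x) = \frac{- 22 \log{\left(x \right)} - 4 \log{\left(x - 3 \right)} + 13 \log{\left(x^{2} + 2 \right)} + 6 \sqrt{2} \operatorname{atan}{\left(\frac{\sqrt{2} x}{2} \right)}}{132} + C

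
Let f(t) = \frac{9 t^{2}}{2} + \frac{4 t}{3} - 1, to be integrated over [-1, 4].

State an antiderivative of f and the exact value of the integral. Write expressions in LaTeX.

The integrand splits into summands that can be handled one at a time.
F(t) = \frac{3 t^{3}}{2} + \frac{2 t^{2}}{3} - t is an antiderivative of f.
Check: d/dt[\frac{3 t^{3}}{2} + \frac{2 t^{2}}{3} - t] = \frac{9 t^{2}}{2} + \frac{4 t}{3} - 1 = f(t).
F(4) = \frac{308}{3}; F(-1) = \frac{1}{6}.
Integral = F(4) - F(-1) = \frac{205}{2}.

Antiderivative: F(t) = \frac{3 t^{3}}{2} + \frac{2 t^{2}}{3} - t; value = \frac{205}{2}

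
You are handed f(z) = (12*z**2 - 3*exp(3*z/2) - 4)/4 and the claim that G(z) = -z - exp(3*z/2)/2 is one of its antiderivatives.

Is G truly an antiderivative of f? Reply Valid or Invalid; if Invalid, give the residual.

d/dz[G] = -3*exp(3*z/2)/4 - 1
d/dz[G] - f(z) = -3*z**2 != 0.

Invalid: d/dz[G] - f = -3*z**2, which is not 0.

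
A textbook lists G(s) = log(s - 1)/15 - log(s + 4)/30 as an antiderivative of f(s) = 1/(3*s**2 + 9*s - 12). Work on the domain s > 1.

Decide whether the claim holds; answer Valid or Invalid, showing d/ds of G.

Invalid: d/ds[G] - f = 1/(30*s + 120), which is not 0.

d/ds[G] = (s + 9)/(30*s**2 + 90*s - 120)
d/ds[G] - f(s) = 1/(30*s + 120) != 0.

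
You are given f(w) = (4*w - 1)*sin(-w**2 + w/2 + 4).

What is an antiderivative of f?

An antiderivative is F(w) = 2*cos(-w**2 + w/2 + 4).

The substitution u = -w**2 + w/2 + 4 works: f is exactly (dF/du)*(du/dw) for that inner function.
Check: d/dw[2*cos(-w**2 + w/2 + 4)] = 4*w*sin(-w**2 + w/2 + 4) - sin(-w**2 + w/2 + 4), which equals f(w).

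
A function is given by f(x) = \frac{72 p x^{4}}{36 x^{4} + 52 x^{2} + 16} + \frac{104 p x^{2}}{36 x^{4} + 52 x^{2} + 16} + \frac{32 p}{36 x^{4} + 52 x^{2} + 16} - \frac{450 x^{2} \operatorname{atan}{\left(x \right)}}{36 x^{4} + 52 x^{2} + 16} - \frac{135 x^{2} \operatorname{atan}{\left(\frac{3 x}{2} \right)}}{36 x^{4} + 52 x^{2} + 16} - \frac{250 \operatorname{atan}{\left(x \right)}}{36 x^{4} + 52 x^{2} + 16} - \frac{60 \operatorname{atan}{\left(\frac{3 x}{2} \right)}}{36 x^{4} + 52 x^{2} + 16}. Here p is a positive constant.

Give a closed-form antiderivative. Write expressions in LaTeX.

The integrand splits into summands that can be handled one at a time.
Check: d/dx[\frac{8 p x - 5 \left(4 \operatorname{atan}{\left(x \right)} + 3 \operatorname{atan}{\left(\frac{3 x}{2} \right)}\right) \operatorname{atan}{\left(x \right)}}{4}] = \frac{72 p x^{4} + 104 p x^{2} + 32 p - 450 x^{2} \operatorname{atan}{\left(x \right)} - 135 x^{2} \operatorname{atan}{\left(\frac{3 x}{2} \right)} - 250 \operatorname{atan}{\left(x \right)} - 60 \operatorname{atan}{\left(\frac{3 x}{2} \right)}}{36 x^{4} + 52 x^{2} + 16}, which equals f(x).

An antiderivative is F(x) = \frac{8 p x - 5 \left(4 \operatorname{atan}{\left(x \right)} + 3 \operatorname{atan}{\left(\frac{3 x}{2} \right)}\right) \operatorname{atan}{\left(x \right)}}{4}.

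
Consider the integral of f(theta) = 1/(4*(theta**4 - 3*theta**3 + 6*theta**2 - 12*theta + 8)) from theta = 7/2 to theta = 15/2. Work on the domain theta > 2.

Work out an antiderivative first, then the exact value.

Antiderivative: F(theta) = log(theta - 2)/32 - log(theta - 1)/20 + 3*log(theta**2 + 4)/320 - atan(theta/2)/160; value = -log(13/2)/20 - 3*log(65/4)/320 - log(3/2)/32 - atan(15/4)/160 + atan(7/4)/160 + 3*log(241/4)/320 + log(5/2)/20 + log(11/2)/32

Factor the denominator (4*(theta - 2)*(theta - 1)*(theta**2 + 4)) and decompose: f = (3*theta - 2)/(160*(theta**2 + 4)) - 1/(20*(theta - 1)) + 1/(32*(theta - 2)); each piece integrates to a log, atan, or power term.
F(theta) = log(theta - 2)/32 - log(theta - 1)/20 + 3*log(theta**2 + 4)/320 - atan(theta/2)/160 is an antiderivative of f.
Check: d/dtheta[log(theta - 2)/32 - log(theta - 1)/20 + 3*log(theta**2 + 4)/320 - atan(theta/2)/160] = 1/(4*theta**4 - 12*theta**3 + 24*theta**2 - 48*theta + 32), which equals f(theta).
F(15/2) = -log(13/2)/20 - atan(15/4)/160 + 3*log(241/4)/320 + log(11/2)/32; F(7/2) = -log(5/2)/20 - atan(7/4)/160 + log(3/2)/32 + 3*log(65/4)/320.
Integral = F(15/2) - F(7/2) = -log(13/2)/20 - 3*log(65/4)/320 - log(3/2)/32 - atan(15/4)/160 + atan(7/4)/160 + 3*log(241/4)/320 + log(5/2)/20 + log(11/2)/32.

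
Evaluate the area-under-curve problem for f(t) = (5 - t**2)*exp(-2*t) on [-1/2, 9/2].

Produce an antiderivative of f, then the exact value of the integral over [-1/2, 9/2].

Recognize the product-rule pattern: f = u'v + uv' with u = t**2/2 + t/2 - 9/4, v = exp(-2*t), so integration by parts undoes it.
F(t) = t**2*exp(-2*t)/2 + t*exp(-2*t)/2 - 9*exp(-2*t)/4 is an antiderivative of f.
Check: d/dt[t**2*exp(-2*t)/2 + t*exp(-2*t)/2 - 9*exp(-2*t)/4] = (5 - t**2)*exp(-2*t) = f(t).
F(9/2) = 81*exp(-9)/8; F(-1/2) = -19*exp(1)/8.
Integral = F(9/2) - F(-1/2) = 81*exp(-9)/8 + 19*exp(1)/8.

Antiderivative: F(t) = t**2*exp(-2*t)/2 + t*exp(-2*t)/2 - 9*exp(-2*t)/4; value = 81*exp(-9)/8 + 19*exp(1)/8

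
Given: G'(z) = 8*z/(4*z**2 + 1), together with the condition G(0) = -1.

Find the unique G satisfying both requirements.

The substitution u = 4*z**2 + 1 works: G'(z) is exactly (dG/du)*(du/dz) for that inner function.
A general antiderivative is log(4*z**2 + 1) + C.
The condition gives C = -1 - (0) = -1.
So G(z) = log(4*z**2 + 1) - 1.
Check: d/dz[log(4*z**2 + 1) - 1] = 8*z/(4*z**2 + 1) = G'(z).

G(z) = log(4*z**2 + 1) - 1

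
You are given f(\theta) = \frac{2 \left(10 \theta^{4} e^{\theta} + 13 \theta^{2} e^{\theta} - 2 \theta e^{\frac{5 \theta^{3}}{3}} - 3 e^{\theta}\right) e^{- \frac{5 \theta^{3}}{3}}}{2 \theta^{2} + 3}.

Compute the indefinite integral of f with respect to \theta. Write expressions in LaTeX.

An antiderivative F(\theta) passes only if d/d\theta[F] lands on f(\theta) exactly.
Check: d/d\theta[- 2 e^{\theta} e^{- \frac{5 \theta^{3}}{3}} - \log{\left(2 \theta^{2} + 3 \right)}] = \frac{20 \theta^{4} e^{\theta} + 26 \theta^{2} e^{\theta} - 4 \theta e^{\frac{5 \theta^{3}}{3}} - 6 e^{\theta}}{2 \theta^{2} e^{\frac{5 \theta^{3}}{3}} + 3 e^{\frac{5 \theta^{3}}{3}}}, which equals f(\theta).

F(\theta) = - 2 e^{\theta} e^{- \frac{5 \theta^{3}}{3}} - \log{\left(2 \theta^{2} + 3 \right)} + C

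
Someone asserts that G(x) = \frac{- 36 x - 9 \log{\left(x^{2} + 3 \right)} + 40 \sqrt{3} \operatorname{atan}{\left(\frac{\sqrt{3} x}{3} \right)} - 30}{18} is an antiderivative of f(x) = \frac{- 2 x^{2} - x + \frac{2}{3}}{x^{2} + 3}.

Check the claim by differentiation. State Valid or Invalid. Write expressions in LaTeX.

d/dx[G] = \frac{- 6 x^{2} - 3 x + 2}{3 x^{2} + 9}
This equals f(x) exactly, so the claim holds.

Valid: G'(x) = f(x).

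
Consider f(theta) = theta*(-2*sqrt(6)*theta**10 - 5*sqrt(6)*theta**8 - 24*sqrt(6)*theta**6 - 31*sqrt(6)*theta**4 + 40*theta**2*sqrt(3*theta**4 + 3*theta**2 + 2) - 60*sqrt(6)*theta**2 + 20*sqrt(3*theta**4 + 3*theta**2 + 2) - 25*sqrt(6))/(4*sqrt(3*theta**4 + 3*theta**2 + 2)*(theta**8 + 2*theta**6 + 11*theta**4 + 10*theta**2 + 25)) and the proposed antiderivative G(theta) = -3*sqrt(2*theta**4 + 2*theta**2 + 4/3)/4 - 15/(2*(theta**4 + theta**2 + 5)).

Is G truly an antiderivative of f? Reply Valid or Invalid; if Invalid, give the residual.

Invalid: d/dtheta[G] - f = (-2*sqrt(6)*theta**11*sqrt(3*theta**4 + 3*theta**2 + 2) - 5*sqrt(6)*theta**9*sqrt(3*theta**4 + 3*theta**2 + 2) - 24*sqrt(6)*theta**7*sqrt(3*theta**4 + 3*theta**2 + 2) + 120*theta**7 - 31*sqrt(6)*theta**5*sqrt(3*theta**4 + 3*theta**2 + 2) + 180*theta**5 - 60*sqrt(6)*theta**3*sqrt(3*theta**4 + 3*theta**2 + 2) + 140*theta**3 - 25*sqrt(6)*theta*sqrt(3*theta**4 + 3*theta**2 + 2) + 40*theta)/(6*theta**12 + 18*theta**10 + 82*theta**8 + 134*theta**6 + 254*theta**4 + 190*theta**2 + 100), which is not 0.

d/dtheta[G] = (-6*sqrt(6)*theta**11 - 15*sqrt(6)*theta**9 - 72*sqrt(6)*theta**7 - 93*sqrt(6)*theta**5 + 120*theta**3*sqrt(3*theta**4 + 3*theta**2 + 2) - 180*sqrt(6)*theta**3 + 60*theta*sqrt(3*theta**4 + 3*theta**2 + 2) - 75*sqrt(6)*theta)/(4*theta**8*sqrt(3*theta**4 + 3*theta**2 + 2) + 8*theta**6*sqrt(3*theta**4 + 3*theta**2 + 2) + 44*theta**4*sqrt(3*theta**4 + 3*theta**2 + 2) + 40*theta**2*sqrt(3*theta**4 + 3*theta**2 + 2) + 100*sqrt(3*theta**4 + 3*theta**2 + 2))
d/dtheta[G] - f(theta) = (-2*sqrt(6)*theta**11*sqrt(3*theta**4 + 3*theta**2 + 2) - 5*sqrt(6)*theta**9*sqrt(3*theta**4 + 3*theta**2 + 2) - 24*sqrt(6)*theta**7*sqrt(3*theta**4 + 3*theta**2 + 2) + 120*theta**7 - 31*sqrt(6)*theta**5*sqrt(3*theta**4 + 3*theta**2 + 2) + 180*theta**5 - 60*sqrt(6)*theta**3*sqrt(3*theta**4 + 3*theta**2 + 2) + 140*theta**3 - 25*sqrt(6)*theta*sqrt(3*theta**4 + 3*theta**2 + 2) + 40*theta)/(6*theta**12 + 18*theta**10 + 82*theta**8 + 134*theta**6 + 254*theta**4 + 190*theta**2 + 100) != 0.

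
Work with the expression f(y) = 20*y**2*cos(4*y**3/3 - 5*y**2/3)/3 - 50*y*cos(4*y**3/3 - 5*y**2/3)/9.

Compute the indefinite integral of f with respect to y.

F(y) = 5*sin(4*y**3/3 - 5*y**2/3)/3 + C

The substitution u = 4*y**3/3 - 5*y**2/3 works: f is exactly (dF/du)*(du/dy) for that inner function.
Check: d/dy[5*sin(4*y**3/3 - 5*y**2/3)/3] = 20*y**2*cos(4*y**3/3 - 5*y**2/3)/3 - 50*y*cos(4*y**3/3 - 5*y**2/3)/9 = f(y).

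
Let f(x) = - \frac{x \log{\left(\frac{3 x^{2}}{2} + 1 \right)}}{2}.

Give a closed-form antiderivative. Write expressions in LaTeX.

An antiderivative is F(x) = - \frac{x^{2} \log{\left(\frac{3 x^{2}}{2} + 1 \right)}}{4} + \frac{x^{2}}{4} - \frac{\log{\left(3 x^{2} + 2 \right)}}{6}.

A first test for any F(x): its x-derivative must equal f(x) identically.
Check: d/dx[- \frac{x^{2} \log{\left(\frac{3 x^{2}}{2} + 1 \right)}}{4} + \frac{x^{2}}{4} - \frac{\log{\left(3 x^{2} + 2 \right)}}{6}] = - \frac{x \log{\left(\frac{3 x^{2}}{2} + 1 \right)}}{2} = f(x).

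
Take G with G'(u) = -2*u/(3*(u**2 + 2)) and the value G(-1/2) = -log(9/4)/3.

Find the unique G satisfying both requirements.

G'(u) matches the chain-rule pattern g'(h)*h' with inner function h(u) = u**2 + 2; substituting w = h(u) collapses the integral.
A general antiderivative is -log(u**2 + 2)/3 + C.
The condition gives C = -log(9/4)/3 - (-log(9/4)/3) = 0.
So G(u) = -log(u**2 + 2)/3.
Check: d/du[-log(u**2 + 2)/3] = -2*u/(3*u**2 + 6), which equals G'(u).

G(u) = -log(u**2 + 2)/3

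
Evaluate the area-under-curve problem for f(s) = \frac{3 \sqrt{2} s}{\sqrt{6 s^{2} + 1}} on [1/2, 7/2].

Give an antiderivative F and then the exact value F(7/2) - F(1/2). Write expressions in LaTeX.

Antiderivative: F(s) = \sqrt{3 s^{2} + \frac{1}{2}}; value = - \frac{\sqrt{5}}{2} + \frac{\sqrt{149}}{2}

The substitution u = 3 s^{2} + \frac{1}{2} works: f is exactly (dF/du)*(du/ds) for that inner function.
F(s) = \sqrt{3 s^{2} + \frac{1}{2}} is an antiderivative of f.
Check: d/ds[\sqrt{3 s^{2} + \frac{1}{2}}] = \frac{3 \sqrt{2} s}{\sqrt{6 s^{2} + 1}} = f(s).
F(7/2) = \frac{\sqrt{149}}{2}; F(1/2) = \frac{\sqrt{5}}{2}.
Integral = F(7/2) - F(1/2) = - \frac{\sqrt{5}}{2} + \frac{\sqrt{149}}{2}.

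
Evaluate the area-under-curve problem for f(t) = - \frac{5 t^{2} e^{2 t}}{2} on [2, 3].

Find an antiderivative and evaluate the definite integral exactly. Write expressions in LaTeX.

Antiderivative: F(t) = - \frac{5 t^{2} e^{2 t}}{4} + \frac{5 t e^{2 t}}{4} - \frac{5 e^{2 t}}{8}; value = - \frac{65 e^{6}}{8} + \frac{25 e^{4}}{8}

Recognize the product-rule pattern: f = u'v + uv' with u = - \frac{5 t^{2}}{4} + \frac{5 t}{4} - \frac{5}{8}, v = e^{2 t}, so integration by parts undoes it.
F(t) = - \frac{5 t^{2} e^{2 t}}{4} + \frac{5 t e^{2 t}}{4} - \frac{5 e^{2 t}}{8} is an antiderivative of f.
Check: d/dt[- \frac{5 t^{2} e^{2 t}}{4} + \frac{5 t e^{2 t}}{4} - \frac{5 e^{2 t}}{8}] = - \frac{5 t^{2} e^{2 t}}{2} = f(t).
F(3) = - \frac{65 e^{6}}{8}; F(2) = - \frac{25 e^{4}}{8}.
Integral = F(3) - F(2) = - \frac{65 e^{6}}{8} + \frac{25 e^{4}}{8}.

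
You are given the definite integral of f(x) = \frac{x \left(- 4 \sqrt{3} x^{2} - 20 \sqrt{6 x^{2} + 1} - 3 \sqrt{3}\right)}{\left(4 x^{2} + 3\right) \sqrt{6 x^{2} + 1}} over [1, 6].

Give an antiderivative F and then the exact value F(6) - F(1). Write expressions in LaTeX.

Antiderivative: F(x) = - \frac{\sqrt{2 x^{2} + \frac{1}{3}}}{2} - \frac{5 \log{\left(4 x^{2} + 3 \right)}}{2}; value = - \frac{5 \log{\left(147 \right)}}{2} - \frac{\sqrt{651}}{6} + \frac{\sqrt{21}}{6} + \frac{5 \log{\left(7 \right)}}{2}

Since d/dx undoes antidifferentiation here, F'(x) = f(x) is required of F(x).
F(x) = - \frac{\sqrt{2 x^{2} + \frac{1}{3}}}{2} - \frac{5 \log{\left(4 x^{2} + 3 \right)}}{2} is an antiderivative of f.
Check: d/dx[- \frac{\sqrt{2 x^{2} + \frac{1}{3}}}{2} - \frac{5 \log{\left(4 x^{2} + 3 \right)}}{2}] = \frac{- 4 \sqrt{3} x^{3} - 20 x \sqrt{6 x^{2} + 1} - 3 \sqrt{3} x}{4 x^{2} \sqrt{6 x^{2} + 1} + 3 \sqrt{6 x^{2} + 1}}, which equals f(x).
F(6) = - \frac{5 \log{\left(147 \right)}}{2} - \frac{\sqrt{651}}{6}; F(1) = - \frac{5 \log{\left(7 \right)}}{2} - \frac{\sqrt{21}}{6}.
Integral = F(6) - F(1) = - \frac{5 \log{\left(147 \right)}}{2} - \frac{\sqrt{651}}{6} + \frac{\sqrt{21}}{6} + \frac{5 \log{\left(7 \right)}}{2}.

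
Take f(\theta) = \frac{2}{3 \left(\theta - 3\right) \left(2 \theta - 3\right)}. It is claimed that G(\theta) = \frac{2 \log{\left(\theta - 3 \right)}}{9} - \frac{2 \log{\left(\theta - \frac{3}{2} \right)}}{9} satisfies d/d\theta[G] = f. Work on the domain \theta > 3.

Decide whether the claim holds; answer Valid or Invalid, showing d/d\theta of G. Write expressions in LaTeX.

Valid - the claim checks out under differentiation.

d/d\theta[G] = \frac{2}{6 \theta^{2} - 27 \theta + 27}
This equals f(\theta) exactly, so the claim holds.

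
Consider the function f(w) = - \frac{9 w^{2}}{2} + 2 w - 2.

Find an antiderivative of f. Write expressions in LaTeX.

The integrand splits into summands that can be handled one at a time.
Check: d/dw[- \frac{3 w^{3}}{2} + w^{2} - 2 w] = - \frac{9 w^{2}}{2} + 2 w - 2 = f(w).

An antiderivative is F(w) = - \frac{3 w^{3}}{2} + w^{2} - 2 w.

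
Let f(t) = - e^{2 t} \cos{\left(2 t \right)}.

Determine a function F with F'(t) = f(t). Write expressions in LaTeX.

An antiderivative is F(t) = - \frac{e^{2 t} \sin{\left(2 t \right)}}{4} - \frac{e^{2 t} \cos{\left(2 t \right)}}{4}.

Check any antiderivative F(t) by computing F'(t) and comparing it with f(t).
Check: d/dt[- \frac{e^{2 t} \sin{\left(2 t \right)}}{4} - \frac{e^{2 t} \cos{\left(2 t \right)}}{4}] = - e^{2 t} \cos{\left(2 t \right)} = f(t).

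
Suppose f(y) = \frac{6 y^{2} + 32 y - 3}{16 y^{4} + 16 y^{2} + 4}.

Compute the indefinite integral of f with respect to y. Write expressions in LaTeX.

F(y) = - \frac{3 y}{8 y^{2} + 4} - \frac{4}{4 y^{2} + 2} + C

Recognize the product-rule pattern: f = u'v + uv' with u = \frac{1}{4 y^{2} + 2}, v = - \frac{3 y}{2} - 4, so integration by parts undoes it.
Check: d/dy[- \frac{3 y}{8 y^{2} + 4} - \frac{4}{4 y^{2} + 2}] = \frac{6 y^{2} + 32 y - 3}{16 y^{4} + 16 y^{2} + 4} = f(y).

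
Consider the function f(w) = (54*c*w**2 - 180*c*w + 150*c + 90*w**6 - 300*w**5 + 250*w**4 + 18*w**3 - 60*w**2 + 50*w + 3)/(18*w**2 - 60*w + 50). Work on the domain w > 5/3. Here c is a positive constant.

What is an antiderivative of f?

An antiderivative F(w) passes only if d/dw[F] lands on f(w) exactly.
Check: d/dw[(18*c*w**2 - 30*c*w + 6*w**6 - 10*w**5 + 3*w**3 - 5*w**2 - 1)/(6*w - 10)] = (54*c*w**2 - 180*c*w + 150*c + 90*w**6 - 300*w**5 + 250*w**4 + 18*w**3 - 60*w**2 + 50*w + 3)/(18*w**2 - 60*w + 50) = f(w).

An antiderivative is F(w) = (18*c*w**2 - 30*c*w + 6*w**6 - 10*w**5 + 3*w**3 - 5*w**2 - 1)/(6*w - 10).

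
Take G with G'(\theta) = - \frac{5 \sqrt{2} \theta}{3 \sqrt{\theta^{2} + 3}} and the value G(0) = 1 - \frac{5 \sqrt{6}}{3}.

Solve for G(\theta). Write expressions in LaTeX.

The substitution u = 2 \theta^{2} + 6 works: G'(\theta) is exactly (dG/du)*(du/d\theta) for that inner function.
A general antiderivative is - \frac{5 \sqrt{2 \theta^{2} + 6}}{3} + C.
The condition gives C = 1 - \frac{5 \sqrt{6}}{3} - (- \frac{5 \sqrt{6}}{3}) = 1.
So G(\theta) = 1 - \frac{5 \sqrt{2 \theta^{2} + 6}}{3}.
Check: d/d\theta[1 - \frac{5 \sqrt{2 \theta^{2} + 6}}{3}] = - \frac{5 \sqrt{2} \theta}{3 \sqrt{\theta^{2} + 3}} = G'(\theta).

G(\theta) = 1 - \frac{5 \sqrt{2 \theta^{2} + 6}}{3}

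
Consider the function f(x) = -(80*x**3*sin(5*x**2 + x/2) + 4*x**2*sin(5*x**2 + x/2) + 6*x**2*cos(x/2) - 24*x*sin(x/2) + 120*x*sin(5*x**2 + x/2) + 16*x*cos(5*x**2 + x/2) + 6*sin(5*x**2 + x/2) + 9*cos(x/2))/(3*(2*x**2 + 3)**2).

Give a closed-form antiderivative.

An antiderivative is F(x) = -2*(3*sin(x/2) - 2*cos(5*x**2 + x/2))/(3*(2*x**2 + 3)).

f has the shape u'v + uv' for u = -2/(2*x**2 + 3) and v = sin(x/2) - 2*cos(5*x**2 + x/2)/3 — it is the derivative of the product u*v.
Check: d/dx[-2*(3*sin(x/2) - 2*cos(5*x**2 + x/2))/(3*(2*x**2 + 3))] = (-80*x**3*sin(5*x**2 + x/2) - 4*x**2*sin(5*x**2 + x/2) - 6*x**2*cos(x/2) + 24*x*sin(x/2) - 120*x*sin(5*x**2 + x/2) - 16*x*cos(5*x**2 + x/2) - 6*sin(5*x**2 + x/2) - 9*cos(x/2))/(12*x**4 + 36*x**2 + 27), which equals f(x).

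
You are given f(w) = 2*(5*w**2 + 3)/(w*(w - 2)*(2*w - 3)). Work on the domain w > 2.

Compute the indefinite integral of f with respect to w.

The denominator factors as w*(w - 2)*(2*w - 3); partial fractions split f into directly integrable pieces: -38/(2*w - 3) + 23/(w - 2) + 1/w.
Check: d/dw[log(w) + 23*log(w - 2) - 19*log(w - 3/2)] = (10*w**2 + 6)/(2*w**3 - 7*w**2 + 6*w), which equals f(w).

F(w) = log(w) + 23*log(w - 2) - 19*log(w - 3/2) + C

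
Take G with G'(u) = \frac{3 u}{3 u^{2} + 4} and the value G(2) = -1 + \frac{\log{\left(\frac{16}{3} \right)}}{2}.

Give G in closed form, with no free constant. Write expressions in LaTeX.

G(u) = \frac{\log{\left(u^{2} + \frac{4}{3} \right)} - 2}{2}

G'(u) matches the chain-rule pattern g'(h)*h' with inner function h(u) = u^{2} + \frac{4}{3}; substituting w = h(u) collapses the integral.
A general antiderivative is \frac{\log{\left(u^{2} + \frac{4}{3} \right)}}{2} + C.
The condition gives C = -1 + \frac{\log{\left(\frac{16}{3} \right)}}{2} - (\frac{\log{\left(\frac{16}{3} \right)}}{2}) = -1.
So G(u) = \frac{\log{\left(u^{2} + \frac{4}{3} \right)} - 2}{2}.
Check: d/du[\frac{\log{\left(u^{2} + \frac{4}{3} \right)} - 2}{2}] = \frac{3 u}{3 u^{2} + 4} = G'(u).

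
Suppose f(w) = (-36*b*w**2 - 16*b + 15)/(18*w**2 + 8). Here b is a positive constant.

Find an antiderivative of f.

An antiderivative is F(w) = -(8*b*w - 5*atan(3*w/2))/4.

For F(w) to be correct the identity F'(w) - f(w) = 0 must hold.
Check: d/dw[-(8*b*w - 5*atan(3*w/2))/4] = (-36*b*w**2 - 16*b + 15)/(18*w**2 + 8) = f(w).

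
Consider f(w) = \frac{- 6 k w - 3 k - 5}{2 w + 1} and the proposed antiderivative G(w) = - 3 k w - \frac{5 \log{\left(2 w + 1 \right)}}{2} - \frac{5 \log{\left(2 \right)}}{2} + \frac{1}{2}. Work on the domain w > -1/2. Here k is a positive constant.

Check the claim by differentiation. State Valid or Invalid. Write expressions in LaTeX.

Valid: G'(w) = f(w).

d/dw[G] = \frac{- 6 k w - 3 k - 5}{2 w + 1}
This equals f(w) exactly, so the claim holds.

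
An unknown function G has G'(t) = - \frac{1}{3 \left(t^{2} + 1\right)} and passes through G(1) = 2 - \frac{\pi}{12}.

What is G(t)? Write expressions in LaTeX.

Recover the given G'(t) by differentiating a candidate G(t); any mismatch rules it out.
A general antiderivative is - \frac{\operatorname{atan}{\left(t \right)}}{3} + C.
The condition gives C = 2 - \frac{\pi}{12} - (- \frac{\pi}{12}) = 2.
So G(t) = - \frac{\operatorname{atan}{\left(t \right)} - 6}{3}.
Check: d/dt[- \frac{\operatorname{atan}{\left(t \right)} - 6}{3}] = - \frac{1}{3 t^{2} + 3}, which equals G'(t).

G(t) = - \frac{\operatorname{atan}{\left(t \right)} - 6}{3}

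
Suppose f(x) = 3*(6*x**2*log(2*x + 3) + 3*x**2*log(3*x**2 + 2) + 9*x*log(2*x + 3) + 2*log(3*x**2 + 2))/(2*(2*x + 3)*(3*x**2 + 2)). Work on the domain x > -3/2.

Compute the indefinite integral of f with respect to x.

F(x) = 3*log(2*x + 3)*log(3*x**2 + 2)/4 + C

f has the shape u'v + uv' for u = 3*log(3*x**2 + 2)/4 and v = log(2*x + 3) — it is the derivative of the product u*v.
Check: d/dx[3*log(2*x + 3)*log(3*x**2 + 2)/4] = (18*x**2*log(2*x + 3) + 9*x**2*log(3*x**2 + 2) + 27*x*log(2*x + 3) + 6*log(3*x**2 + 2))/(12*x**3 + 18*x**2 + 8*x + 12), which equals f(x).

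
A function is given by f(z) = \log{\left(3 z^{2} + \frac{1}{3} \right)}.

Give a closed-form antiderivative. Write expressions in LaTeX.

Recover f(z) by differentiating a candidate F(z); any mismatch rules it out.
Check: d/dz[z \log{\left(3 z^{2} + \frac{1}{3} \right)} - 2 z + \frac{2 \operatorname{atan}{\left(3 z \right)}}{3}] = \log{\left(3 z^{2} + \frac{1}{3} \right)} = f(z).

An antiderivative is F(z) = z \log{\left(3 z^{2} + \frac{1}{3} \right)} - 2 z + \frac{2 \operatorname{atan}{\left(3 z \right)}}{3}.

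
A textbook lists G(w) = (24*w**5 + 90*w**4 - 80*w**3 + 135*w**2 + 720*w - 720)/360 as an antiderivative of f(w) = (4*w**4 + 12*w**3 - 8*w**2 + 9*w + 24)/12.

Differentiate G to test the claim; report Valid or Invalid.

Valid. The derivative of G reproduces f.

d/dw[G] = w**4/3 + w**3 - 2*w**2/3 + 3*w/4 + 2
This equals f(w) exactly, so the claim holds.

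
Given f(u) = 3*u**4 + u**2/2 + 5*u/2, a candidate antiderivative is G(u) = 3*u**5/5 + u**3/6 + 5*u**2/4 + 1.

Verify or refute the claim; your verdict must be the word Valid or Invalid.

Valid - the claim checks out under differentiation.

d/du[G] = 3*u**4 + u**2/2 + 5*u/2
This equals f(u) exactly, so the claim holds.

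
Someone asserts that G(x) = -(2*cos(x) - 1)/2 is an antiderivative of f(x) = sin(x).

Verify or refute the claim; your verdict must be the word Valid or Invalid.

Valid: G'(x) = f(x).

d/dx[G] = sin(x)
This equals f(x) exactly, so the claim holds.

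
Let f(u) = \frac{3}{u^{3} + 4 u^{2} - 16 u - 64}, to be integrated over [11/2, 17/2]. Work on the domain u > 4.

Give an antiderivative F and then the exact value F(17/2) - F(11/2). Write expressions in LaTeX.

Antiderivative: F(u) = - \frac{3 \left(- u \log{\left(u - 4 \right)} + u \log{\left(u + 4 \right)} - 4 \log{\left(u - 4 \right)} + 4 \log{\left(u + 4 \right)} - 8\right)}{64 \left(u + 4\right)}; value = - \frac{3 \log{\left(\frac{25}{2} \right)}}{64} - \frac{3 \log{\left(\frac{3}{2} \right)}}{64} - \frac{9}{950} + \frac{3 \log{\left(\frac{9}{2} \right)}}{64} + \frac{3 \log{\left(\frac{19}{2} \right)}}{64}

Factor the denominator (\left(u - 4\right) \left(u + 4\right)^{2}) and decompose: f = - \frac{3}{64 \left(u + 4\right)} - \frac{3}{8 \left(u + 4\right)^{2}} + \frac{3}{64 \left(u - 4\right)}; each piece integrates to a log, atan, or power term.
F(u) = - \frac{3 \left(- u \log{\left(u - 4 \right)} + u \log{\left(u + 4 \right)} - 4 \log{\left(u - 4 \right)} + 4 \log{\left(u + 4 \right)} - 8\right)}{64 \left(u + 4\right)} is an antiderivative of f.
Check: d/du[- \frac{3 \left(- u \log{\left(u - 4 \right)} + u \log{\left(u + 4 \right)} - 4 \log{\left(u - 4 \right)} + 4 \log{\left(u + 4 \right)} - 8\right)}{64 \left(u + 4\right)}] = \frac{3}{u^{3} + 4 u^{2} - 16 u - 64} = f(u).
F(17/2) = - \frac{3 \log{\left(\frac{25}{2} \right)}}{64} + \frac{3}{100} + \frac{3 \log{\left(\frac{9}{2} \right)}}{64}; F(11/2) = - \frac{3 \log{\left(\frac{19}{2} \right)}}{64} + \frac{3 \log{\left(\frac{3}{2} \right)}}{64} + \frac{3}{76}.
Integral = F(17/2) - F(11/2) = - \frac{3 \log{\left(\frac{25}{2} \right)}}{64} - \frac{3 \log{\left(\frac{3}{2} \right)}}{64} - \frac{9}{950} + \frac{3 \log{\left(\frac{9}{2} \right)}}{64} + \frac{3 \log{\left(\frac{19}{2} \right)}}{64}.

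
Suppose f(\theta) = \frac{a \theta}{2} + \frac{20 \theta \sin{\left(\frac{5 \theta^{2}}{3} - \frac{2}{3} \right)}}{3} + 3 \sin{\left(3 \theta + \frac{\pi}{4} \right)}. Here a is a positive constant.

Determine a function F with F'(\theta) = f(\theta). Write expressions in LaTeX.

An antiderivative is F(\theta) = \frac{a \theta^{2}}{4} - \cos{\left(3 \theta + \frac{\pi}{4} \right)} - 2 \cos{\left(\frac{5 \theta^{2}}{3} - \frac{2}{3} \right)}.

The integrand splits into summands that can be handled one at a time.
Check: d/d\theta[\frac{a \theta^{2}}{4} - \cos{\left(3 \theta + \frac{\pi}{4} \right)} - 2 \cos{\left(\frac{5 \theta^{2}}{3} - \frac{2}{3} \right)}] = \frac{a \theta}{2} + \frac{20 \theta \sin{\left(\frac{5 \theta^{2}}{3} - \frac{2}{3} \right)}}{3} + 3 \sin{\left(3 \theta + \frac{\pi}{4} \right)} = f(\theta).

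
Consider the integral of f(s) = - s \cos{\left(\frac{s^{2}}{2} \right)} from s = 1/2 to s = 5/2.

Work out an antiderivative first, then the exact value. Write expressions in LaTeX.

Antiderivative: F(s) = - \sin{\left(\frac{s^{2}}{2} \right)}; value = - \sin{\left(\frac{25}{8} \right)} + \sin{\left(\frac{1}{8} \right)}

The substitution u = \frac{s^{2}}{2} works: f is exactly (dF/du)*(du/ds) for that inner function.
F(s) = - \sin{\left(\frac{s^{2}}{2} \right)} is an antiderivative of f.
Check: d/ds[- \sin{\left(\frac{s^{2}}{2} \right)}] = - s \cos{\left(\frac{s^{2}}{2} \right)} = f(s).
F(5/2) = - \sin{\left(\frac{25}{8} \right)}; F(1/2) = - \sin{\left(\frac{1}{8} \right)}.
Integral = F(5/2) - F(1/2) = - \sin{\left(\frac{25}{8} \right)} + \sin{\left(\frac{1}{8} \right)}.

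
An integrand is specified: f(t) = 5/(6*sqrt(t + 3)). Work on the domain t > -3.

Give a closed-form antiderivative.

An antiderivative F(t) passes only if d/dt[F] lands on f(t) exactly.
Check: d/dt[5*sqrt(t + 3)/3] = 5/(6*sqrt(t + 3)) = f(t).

An antiderivative is F(t) = 5*sqrt(t + 3)/3.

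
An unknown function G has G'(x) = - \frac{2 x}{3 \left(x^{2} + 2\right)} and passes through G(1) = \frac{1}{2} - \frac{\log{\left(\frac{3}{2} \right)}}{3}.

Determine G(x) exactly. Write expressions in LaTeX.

G(x) = \frac{1}{2} - \frac{\log{\left(\frac{x^{2}}{2} + 1 \right)}}{3}

The substitution u = \frac{x^{2}}{2} + 1 works: G'(x) is exactly (dG/du)*(du/dx) for that inner function.
A general antiderivative is - \frac{\log{\left(\frac{x^{2}}{2} + 1 \right)}}{3} + C.
The condition gives C = \frac{1}{2} - \frac{\log{\left(\frac{3}{2} \right)}}{3} - (- \frac{\log{\left(\frac{3}{2} \right)}}{3}) = \frac{1}{2}.
So G(x) = \frac{1}{2} - \frac{\log{\left(\frac{x^{2}}{2} + 1 \right)}}{3}.
Check: d/dx[\frac{1}{2} - \frac{\log{\left(\frac{x^{2}}{2} + 1 \right)}}{3}] = - \frac{2 x}{3 x^{2} + 6}, which equals G'(x).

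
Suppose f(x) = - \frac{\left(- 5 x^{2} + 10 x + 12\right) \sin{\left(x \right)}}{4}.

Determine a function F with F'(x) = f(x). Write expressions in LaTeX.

A first test for any F(x): its x-derivative must equal f(x) identically.
Check: d/dx[- \frac{5 x^{2} \cos{\left(x \right)}}{4} + \frac{5 x \sin{\left(x \right)}}{2} + \frac{5 x \cos{\left(x \right)}}{2} - \frac{5 \sin{\left(x \right)}}{2} + \frac{11 \cos{\left(x \right)}}{2}] = \frac{5 x^{2} \sin{\left(x \right)}}{4} - \frac{5 x \sin{\left(x \right)}}{2} - 3 \sin{\left(x \right)}, which equals f(x).

An antiderivative is F(x) = - \frac{5 x^{2} \cos{\left(x \right)}}{4} + \frac{5 x \sin{\left(x \right)}}{2} + \frac{5 x \cos{\left(x \right)}}{2} - \frac{5 \sin{\left(x \right)}}{2} + \frac{11 \cos{\left(x \right)}}{2}.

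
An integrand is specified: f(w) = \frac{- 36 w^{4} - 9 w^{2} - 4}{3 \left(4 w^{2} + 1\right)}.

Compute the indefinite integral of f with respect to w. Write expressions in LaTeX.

Differentiate the proposed F(w) back; it has to land on f(w) exactly.
Check: d/dw[- \frac{3 w^{3} + 2 \operatorname{atan}{\left(2 w \right)}}{3}] = \frac{- 36 w^{4} - 9 w^{2} - 4}{12 w^{2} + 3}, which equals f(w).

F(w) = - \frac{3 w^{3} + 2 \operatorname{atan}{\left(2 w \right)}}{3} + C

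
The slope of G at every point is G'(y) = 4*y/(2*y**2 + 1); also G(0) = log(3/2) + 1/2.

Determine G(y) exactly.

G(y) = (2*log(3*y**2 + 3/2) + 1)/2

The substitution u = 3*y**2 + 3/2 works: G'(y) is exactly (dG/du)*(du/dy) for that inner function.
A general antiderivative is log(3*y**2 + 3/2) + C.
The condition gives C = log(3/2) + 1/2 - (log(3/2)) = 1/2.
So G(y) = (2*log(3*y**2 + 3/2) + 1)/2.
Check: d/dy[(2*log(3*y**2 + 3/2) + 1)/2] = 4*y/(2*y**2 + 1) = G'(y).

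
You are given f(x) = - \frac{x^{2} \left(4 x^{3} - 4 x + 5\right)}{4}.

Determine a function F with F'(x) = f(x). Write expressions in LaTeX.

A first test for any F(x): its x-derivative must equal f(x) identically.
Check: d/dx[- \frac{x^{6}}{6} + \frac{x^{4}}{4} - \frac{5 x^{3}}{12}] = - x^{5} + x^{3} - \frac{5 x^{2}}{4}, which equals f(x).

An antiderivative is F(x) = - \frac{x^{6}}{6} + \frac{x^{4}}{4} - \frac{5 x^{3}}{12}.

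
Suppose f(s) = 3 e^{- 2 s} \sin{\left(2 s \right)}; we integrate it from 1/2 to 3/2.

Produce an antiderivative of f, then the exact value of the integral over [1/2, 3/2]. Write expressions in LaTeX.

Any candidate F(s) must reproduce f(s) exactly when differentiated.
F(s) = - \frac{3 e^{- 2 s} \sin{\left(2 s \right)}}{4} - \frac{3 e^{- 2 s} \cos{\left(2 s \right)}}{4} is an antiderivative of f.
Check: d/ds[- \frac{3 e^{- 2 s} \sin{\left(2 s \right)}}{4} - \frac{3 e^{- 2 s} \cos{\left(2 s \right)}}{4}] = 3 e^{- 2 s} \sin{\left(2 s \right)} = f(s).
F(3/2) = - \frac{3 \sin{\left(3 \right)}}{4 e^{3}} - \frac{3 \cos{\left(3 \right)}}{4 e^{3}}; F(1/2) = - \frac{3 \sin{\left(1 \right)}}{4 e} - \frac{3 \cos{\left(1 \right)}}{4 e}.
Integral = F(3/2) - F(1/2) = - \frac{3 \sin{\left(3 \right)}}{4 e^{3}} - \frac{3 \cos{\left(3 \right)}}{4 e^{3}} + \frac{3 \cos{\left(1 \right)}}{4 e} + \frac{3 \sin{\left(1 \right)}}{4 e}.

Antiderivative: F(s) = - \frac{3 e^{- 2 s} \sin{\left(2 s \right)}}{4} - \frac{3 e^{- 2 s} \cos{\left(2 s \right)}}{4}; value = - \frac{3 \sin{\left(3 \right)}}{4 e^{3}} - \frac{3 \cos{\left(3 \right)}}{4 e^{3}} + \frac{3 \cos{\left(1 \right)}}{4 e} + \frac{3 \sin{\left(1 \right)}}{4 e}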